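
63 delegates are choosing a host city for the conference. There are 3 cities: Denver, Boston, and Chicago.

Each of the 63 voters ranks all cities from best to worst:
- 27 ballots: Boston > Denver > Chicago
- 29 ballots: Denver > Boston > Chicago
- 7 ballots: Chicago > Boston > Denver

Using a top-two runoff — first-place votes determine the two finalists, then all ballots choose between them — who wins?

Boston

Round 1 first-place votes: Denver 29, Boston 27, Chicago 7. Denver and Boston advance.
Runoff: Denver is ranked above Boston on 29 ballots, Boston above Denver on 34.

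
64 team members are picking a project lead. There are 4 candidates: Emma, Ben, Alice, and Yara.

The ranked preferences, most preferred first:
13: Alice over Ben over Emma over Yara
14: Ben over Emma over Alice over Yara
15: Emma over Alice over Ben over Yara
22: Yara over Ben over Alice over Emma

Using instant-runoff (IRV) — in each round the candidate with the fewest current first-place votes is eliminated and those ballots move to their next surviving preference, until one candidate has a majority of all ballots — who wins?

Round 1: Emma 15, Ben 14, Alice 13, Yara 22. Alice eliminated.
Round 2: Emma 15, Ben 27, Yara 22. Emma eliminated.
Round 3: Ben 42, Yara 22. Ben has a majority (≥33).

Ben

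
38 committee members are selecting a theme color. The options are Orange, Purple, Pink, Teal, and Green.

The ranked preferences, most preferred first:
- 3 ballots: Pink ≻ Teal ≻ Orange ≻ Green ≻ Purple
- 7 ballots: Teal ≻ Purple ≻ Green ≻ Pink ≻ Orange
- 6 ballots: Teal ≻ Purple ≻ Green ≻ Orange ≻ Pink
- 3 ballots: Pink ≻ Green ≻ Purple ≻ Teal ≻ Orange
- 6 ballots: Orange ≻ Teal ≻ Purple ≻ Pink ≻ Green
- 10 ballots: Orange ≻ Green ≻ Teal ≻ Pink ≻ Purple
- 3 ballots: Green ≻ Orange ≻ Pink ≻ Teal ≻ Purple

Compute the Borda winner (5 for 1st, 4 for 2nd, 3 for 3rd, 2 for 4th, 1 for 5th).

Orange: 3×3 + 7×1 + 6×2 + 3×1 + 6×5 + 10×5 + 3×4 = 123
Purple: 3×1 + 7×4 + 6×4 + 3×3 + 6×3 + 10×1 + 3×1 = 95
Pink: 3×5 + 7×2 + 6×1 + 3×5 + 6×2 + 10×2 + 3×3 = 91
Teal: 3×4 + 7×5 + 6×5 + 3×2 + 6×4 + 10×3 + 3×2 = 143
Green: 3×2 + 7×3 + 6×3 + 3×4 + 6×1 + 10×4 + 3×5 = 118

Teal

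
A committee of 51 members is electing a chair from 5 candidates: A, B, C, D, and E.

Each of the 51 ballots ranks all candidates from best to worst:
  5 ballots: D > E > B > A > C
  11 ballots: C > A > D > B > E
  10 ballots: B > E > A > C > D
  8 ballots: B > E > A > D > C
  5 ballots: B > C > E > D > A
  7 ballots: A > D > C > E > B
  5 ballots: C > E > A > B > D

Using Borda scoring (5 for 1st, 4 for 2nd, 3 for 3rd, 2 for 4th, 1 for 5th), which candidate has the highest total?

A: 5×2 + 11×4 + 10×3 + 8×3 + 5×1 + 7×5 + 5×3 = 163
B: 5×3 + 11×2 + 10×5 + 8×5 + 5×5 + 7×1 + 5×2 = 169
C: 5×1 + 11×5 + 10×2 + 8×1 + 5×4 + 7×3 + 5×5 = 154
D: 5×5 + 11×3 + 10×1 + 8×2 + 5×2 + 7×4 + 5×1 = 127
E: 5×4 + 11×1 + 10×4 + 8×4 + 5×3 + 7×2 + 5×4 = 152

B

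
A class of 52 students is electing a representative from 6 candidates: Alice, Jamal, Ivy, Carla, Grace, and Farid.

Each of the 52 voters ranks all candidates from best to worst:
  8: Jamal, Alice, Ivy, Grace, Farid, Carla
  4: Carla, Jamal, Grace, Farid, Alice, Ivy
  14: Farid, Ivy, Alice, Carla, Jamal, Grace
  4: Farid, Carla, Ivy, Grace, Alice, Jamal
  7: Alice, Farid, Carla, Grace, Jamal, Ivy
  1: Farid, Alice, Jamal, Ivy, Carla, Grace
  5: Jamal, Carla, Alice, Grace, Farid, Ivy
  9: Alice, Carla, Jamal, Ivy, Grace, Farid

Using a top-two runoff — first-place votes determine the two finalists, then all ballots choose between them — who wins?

Round 1 first-place votes: Alice 16, Jamal 13, Ivy 0, Carla 4, Grace 0, Farid 19. Farid and Alice advance.
Runoff: Farid is ranked above Alice on 23 ballots, Alice above Farid on 29.

Alice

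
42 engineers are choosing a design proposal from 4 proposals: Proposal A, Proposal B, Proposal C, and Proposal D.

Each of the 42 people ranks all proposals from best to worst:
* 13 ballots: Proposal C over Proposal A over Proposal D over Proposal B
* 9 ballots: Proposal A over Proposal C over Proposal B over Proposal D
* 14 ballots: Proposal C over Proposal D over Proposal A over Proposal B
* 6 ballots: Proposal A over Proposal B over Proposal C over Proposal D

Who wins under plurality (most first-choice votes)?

First-place votes: Proposal A 15, Proposal B 0, Proposal C 27, Proposal D 0.

Proposal C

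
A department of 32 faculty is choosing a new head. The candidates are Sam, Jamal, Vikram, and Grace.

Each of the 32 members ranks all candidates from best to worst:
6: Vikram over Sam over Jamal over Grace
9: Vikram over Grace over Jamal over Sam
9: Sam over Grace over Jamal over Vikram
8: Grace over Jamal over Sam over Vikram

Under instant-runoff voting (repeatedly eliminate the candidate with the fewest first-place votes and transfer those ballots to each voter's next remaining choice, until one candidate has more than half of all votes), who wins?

Sam

Round 1: Sam 9, Jamal 0, Vikram 15, Grace 8. Jamal eliminated.
Round 2: Sam 9, Vikram 15, Grace 8. Grace eliminated.
Round 3: Sam 17, Vikram 15. Sam has a majority (≥17).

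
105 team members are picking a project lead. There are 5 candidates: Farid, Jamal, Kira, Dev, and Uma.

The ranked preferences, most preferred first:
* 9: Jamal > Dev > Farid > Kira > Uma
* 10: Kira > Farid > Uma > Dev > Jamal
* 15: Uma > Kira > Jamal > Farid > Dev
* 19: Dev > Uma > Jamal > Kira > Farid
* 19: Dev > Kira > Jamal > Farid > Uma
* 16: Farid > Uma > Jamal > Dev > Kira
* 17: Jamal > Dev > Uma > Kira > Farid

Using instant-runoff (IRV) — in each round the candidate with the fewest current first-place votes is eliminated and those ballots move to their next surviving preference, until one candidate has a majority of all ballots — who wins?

Jamal

Round 1: Farid 16, Jamal 26, Kira 10, Dev 38, Uma 15. Kira eliminated.
Round 2: Farid 26, Jamal 26, Dev 38, Uma 15. Uma eliminated.
Round 3: Farid 26, Jamal 41, Dev 38. Farid eliminated.
Round 4: Jamal 57, Dev 48. Jamal has a majority (≥53).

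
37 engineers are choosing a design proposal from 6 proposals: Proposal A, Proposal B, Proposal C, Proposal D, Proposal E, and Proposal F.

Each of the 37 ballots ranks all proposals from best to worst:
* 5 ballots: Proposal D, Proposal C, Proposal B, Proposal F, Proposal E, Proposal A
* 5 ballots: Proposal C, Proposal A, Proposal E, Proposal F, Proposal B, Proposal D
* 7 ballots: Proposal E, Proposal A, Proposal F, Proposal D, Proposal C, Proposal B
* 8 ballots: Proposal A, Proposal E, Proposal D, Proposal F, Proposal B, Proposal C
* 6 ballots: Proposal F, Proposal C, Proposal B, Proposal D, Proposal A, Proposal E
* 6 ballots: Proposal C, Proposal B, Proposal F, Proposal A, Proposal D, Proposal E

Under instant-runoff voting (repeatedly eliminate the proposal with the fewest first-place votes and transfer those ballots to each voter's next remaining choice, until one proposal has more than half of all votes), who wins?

Proposal C

Round 1: Proposal A 8, Proposal B 0, Proposal C 11, Proposal D 5, Proposal E 7, Proposal F 6. Proposal B eliminated.
Round 2: Proposal A 8, Proposal C 11, Proposal D 5, Proposal E 7, Proposal F 6. Proposal D eliminated.
Round 3: Proposal A 8, Proposal C 16, Proposal E 7, Proposal F 6. Proposal F eliminated.
Round 4: Proposal A 8, Proposal C 22, Proposal E 7. Proposal C has a majority (≥19).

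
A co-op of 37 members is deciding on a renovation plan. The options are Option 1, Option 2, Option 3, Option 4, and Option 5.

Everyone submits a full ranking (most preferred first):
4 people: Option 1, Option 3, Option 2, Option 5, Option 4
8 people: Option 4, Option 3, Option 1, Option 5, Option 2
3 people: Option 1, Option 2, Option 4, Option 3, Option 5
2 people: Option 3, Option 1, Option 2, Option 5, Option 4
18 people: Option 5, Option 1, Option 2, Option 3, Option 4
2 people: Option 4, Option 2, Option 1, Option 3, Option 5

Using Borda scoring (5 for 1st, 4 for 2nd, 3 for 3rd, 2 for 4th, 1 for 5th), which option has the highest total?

Option 1: 4×5 + 8×3 + 3×5 + 2×4 + 18×4 + 2×3 = 145
Option 2: 4×3 + 8×1 + 3×4 + 2×3 + 18×3 + 2×4 = 100
Option 3: 4×4 + 8×4 + 3×2 + 2×5 + 18×2 + 2×2 = 104
Option 4: 4×1 + 8×5 + 3×3 + 2×1 + 18×1 + 2×5 = 83
Option 5: 4×2 + 8×2 + 3×1 + 2×2 + 18×5 + 2×1 = 123

Option 1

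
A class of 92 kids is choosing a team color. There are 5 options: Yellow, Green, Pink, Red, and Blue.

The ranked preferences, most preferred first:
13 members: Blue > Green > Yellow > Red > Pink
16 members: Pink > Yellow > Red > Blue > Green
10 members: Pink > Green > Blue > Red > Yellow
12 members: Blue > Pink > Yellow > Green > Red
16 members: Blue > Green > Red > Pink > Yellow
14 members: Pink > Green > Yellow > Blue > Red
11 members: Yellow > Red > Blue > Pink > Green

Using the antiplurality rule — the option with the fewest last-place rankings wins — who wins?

Blue

Last-place votes: Yellow 26, Green 27, Pink 13, Red 26, Blue 0.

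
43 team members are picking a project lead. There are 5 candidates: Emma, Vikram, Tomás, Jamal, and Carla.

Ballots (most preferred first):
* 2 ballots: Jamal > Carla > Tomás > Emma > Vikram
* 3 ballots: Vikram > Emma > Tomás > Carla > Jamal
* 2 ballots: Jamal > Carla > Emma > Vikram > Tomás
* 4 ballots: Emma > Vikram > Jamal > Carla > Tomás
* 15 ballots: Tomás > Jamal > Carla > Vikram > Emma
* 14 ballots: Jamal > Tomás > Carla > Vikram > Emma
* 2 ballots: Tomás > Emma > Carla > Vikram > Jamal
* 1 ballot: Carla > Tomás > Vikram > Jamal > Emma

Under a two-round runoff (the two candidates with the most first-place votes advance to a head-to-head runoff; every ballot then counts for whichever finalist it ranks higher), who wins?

Round 1 first-place votes: Emma 4, Vikram 3, Tomás 17, Jamal 18, Carla 1. Jamal and Tomás advance.
Runoff: Jamal is ranked above Tomás on 22 ballots, Tomás above Jamal on 21.

Jamal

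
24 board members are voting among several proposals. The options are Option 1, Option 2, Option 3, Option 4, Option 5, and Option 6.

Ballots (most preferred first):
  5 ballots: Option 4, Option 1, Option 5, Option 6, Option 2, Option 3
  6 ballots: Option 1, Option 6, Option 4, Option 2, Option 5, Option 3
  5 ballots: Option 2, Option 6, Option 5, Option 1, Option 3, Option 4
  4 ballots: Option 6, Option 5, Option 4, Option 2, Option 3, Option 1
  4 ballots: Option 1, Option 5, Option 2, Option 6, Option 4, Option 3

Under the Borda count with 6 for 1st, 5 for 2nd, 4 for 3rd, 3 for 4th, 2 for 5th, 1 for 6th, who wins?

Option 1: 5×5 + 6×6 + 5×3 + 4×1 + 4×6 = 104
Option 2: 5×2 + 6×3 + 5×6 + 4×3 + 4×4 = 86
Option 3: 5×1 + 6×1 + 5×2 + 4×2 + 4×1 = 33
Option 4: 5×6 + 6×4 + 5×1 + 4×4 + 4×2 = 83
Option 5: 5×4 + 6×2 + 5×4 + 4×5 + 4×5 = 92
Option 6: 5×3 + 6×5 + 5×5 + 4×6 + 4×3 = 106

Option 6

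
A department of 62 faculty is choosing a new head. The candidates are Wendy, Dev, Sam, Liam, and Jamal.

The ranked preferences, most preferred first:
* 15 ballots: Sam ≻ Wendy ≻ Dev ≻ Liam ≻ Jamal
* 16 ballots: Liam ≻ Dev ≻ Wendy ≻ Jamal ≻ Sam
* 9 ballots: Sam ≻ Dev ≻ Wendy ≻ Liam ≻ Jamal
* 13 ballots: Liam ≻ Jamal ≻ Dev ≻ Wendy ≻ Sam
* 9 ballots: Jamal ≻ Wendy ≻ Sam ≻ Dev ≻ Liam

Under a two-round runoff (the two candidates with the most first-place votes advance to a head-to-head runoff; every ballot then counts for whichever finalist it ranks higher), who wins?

Sam

Round 1 first-place votes: Wendy 0, Dev 0, Sam 24, Liam 29, Jamal 9. Liam and Sam advance.
Runoff: Liam is ranked above Sam on 29 ballots, Sam above Liam on 33.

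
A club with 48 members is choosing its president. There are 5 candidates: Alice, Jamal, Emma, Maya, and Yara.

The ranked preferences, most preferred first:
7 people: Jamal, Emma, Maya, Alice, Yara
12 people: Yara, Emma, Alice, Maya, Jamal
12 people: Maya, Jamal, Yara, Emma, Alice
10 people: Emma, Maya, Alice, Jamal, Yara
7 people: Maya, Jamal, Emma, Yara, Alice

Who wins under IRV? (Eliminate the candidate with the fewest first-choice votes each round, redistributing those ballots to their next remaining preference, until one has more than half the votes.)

Emma

Round 1: Alice 0, Jamal 7, Emma 10, Maya 19, Yara 12. Alice eliminated.
Round 2: Jamal 7, Emma 10, Maya 19, Yara 12. Jamal eliminated.
Round 3: Emma 17, Maya 19, Yara 12. Yara eliminated.
Round 4: Emma 29, Maya 19. Emma has a majority (≥25).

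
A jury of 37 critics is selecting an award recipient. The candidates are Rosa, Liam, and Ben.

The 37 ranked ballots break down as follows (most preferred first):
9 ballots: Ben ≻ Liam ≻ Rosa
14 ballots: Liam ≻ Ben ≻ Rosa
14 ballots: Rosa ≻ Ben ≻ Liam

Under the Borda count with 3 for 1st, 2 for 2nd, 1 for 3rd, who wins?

Rosa: 9×1 + 14×1 + 14×3 = 65
Liam: 9×2 + 14×3 + 14×1 = 74
Ben: 9×3 + 14×2 + 14×2 = 83

Ben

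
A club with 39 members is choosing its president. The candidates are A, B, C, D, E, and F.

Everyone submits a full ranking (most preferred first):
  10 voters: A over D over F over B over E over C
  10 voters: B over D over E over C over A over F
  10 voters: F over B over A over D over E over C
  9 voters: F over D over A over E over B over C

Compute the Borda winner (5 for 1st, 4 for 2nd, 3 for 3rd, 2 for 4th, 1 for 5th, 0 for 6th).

A: 10×5 + 10×1 + 10×3 + 9×3 = 117
B: 10×2 + 10×5 + 10×4 + 9×1 = 119
C: 10×0 + 10×2 + 10×0 + 9×0 = 20
D: 10×4 + 10×4 + 10×2 + 9×4 = 136
E: 10×1 + 10×3 + 10×1 + 9×2 = 68
F: 10×3 + 10×0 + 10×5 + 9×5 = 125

D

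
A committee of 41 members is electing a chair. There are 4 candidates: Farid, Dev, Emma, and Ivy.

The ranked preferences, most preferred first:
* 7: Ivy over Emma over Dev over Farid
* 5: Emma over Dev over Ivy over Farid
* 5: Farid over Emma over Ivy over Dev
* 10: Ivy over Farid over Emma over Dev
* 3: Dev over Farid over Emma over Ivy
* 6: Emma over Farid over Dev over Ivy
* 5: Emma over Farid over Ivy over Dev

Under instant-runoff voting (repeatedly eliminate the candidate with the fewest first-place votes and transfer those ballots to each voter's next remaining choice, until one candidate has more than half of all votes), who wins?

Emma

Round 1: Farid 5, Dev 3, Emma 16, Ivy 17. Dev eliminated.
Round 2: Farid 8, Emma 16, Ivy 17. Farid eliminated.
Round 3: Emma 24, Ivy 17. Emma has a majority (≥21).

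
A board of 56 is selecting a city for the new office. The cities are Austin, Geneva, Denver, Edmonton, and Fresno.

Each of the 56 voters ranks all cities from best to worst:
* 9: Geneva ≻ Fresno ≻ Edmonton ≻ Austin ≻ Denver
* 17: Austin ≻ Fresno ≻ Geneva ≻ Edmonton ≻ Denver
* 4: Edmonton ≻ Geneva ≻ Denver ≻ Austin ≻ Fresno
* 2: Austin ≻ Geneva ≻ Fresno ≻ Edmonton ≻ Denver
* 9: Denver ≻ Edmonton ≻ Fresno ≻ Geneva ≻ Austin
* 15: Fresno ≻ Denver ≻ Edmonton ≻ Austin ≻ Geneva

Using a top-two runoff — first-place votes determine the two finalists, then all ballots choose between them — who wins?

Fresno

Round 1 first-place votes: Austin 19, Geneva 9, Denver 9, Edmonton 4, Fresno 15. Austin and Fresno advance.
Runoff: Austin is ranked above Fresno on 23 ballots, Fresno above Austin on 33.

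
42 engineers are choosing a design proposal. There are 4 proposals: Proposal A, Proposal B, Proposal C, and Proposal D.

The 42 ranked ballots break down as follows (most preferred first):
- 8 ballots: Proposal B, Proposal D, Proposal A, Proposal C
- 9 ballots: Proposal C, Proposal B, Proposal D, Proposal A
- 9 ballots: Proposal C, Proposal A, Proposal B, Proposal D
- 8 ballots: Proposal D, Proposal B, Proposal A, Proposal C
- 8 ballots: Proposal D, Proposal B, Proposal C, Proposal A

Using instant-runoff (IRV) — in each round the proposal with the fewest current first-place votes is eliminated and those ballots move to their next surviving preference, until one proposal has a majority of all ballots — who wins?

Proposal D

Round 1: Proposal A 0, Proposal B 8, Proposal C 18, Proposal D 16. Proposal A eliminated.
Round 2: Proposal B 8, Proposal C 18, Proposal D 16. Proposal B eliminated.
Round 3: Proposal C 18, Proposal D 24. Proposal D has a majority (≥22).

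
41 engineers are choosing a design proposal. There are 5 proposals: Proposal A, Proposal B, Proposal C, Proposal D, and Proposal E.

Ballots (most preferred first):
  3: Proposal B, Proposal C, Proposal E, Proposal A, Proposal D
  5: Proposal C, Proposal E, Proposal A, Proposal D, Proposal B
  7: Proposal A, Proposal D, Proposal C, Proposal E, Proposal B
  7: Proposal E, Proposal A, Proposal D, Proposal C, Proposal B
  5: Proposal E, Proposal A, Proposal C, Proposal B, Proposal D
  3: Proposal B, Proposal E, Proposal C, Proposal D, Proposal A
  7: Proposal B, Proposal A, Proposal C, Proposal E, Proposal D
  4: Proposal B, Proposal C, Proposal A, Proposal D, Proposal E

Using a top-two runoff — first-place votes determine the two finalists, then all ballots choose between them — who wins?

Round 1 first-place votes: Proposal A 7, Proposal B 17, Proposal C 5, Proposal D 0, Proposal E 12. Proposal B and Proposal E advance.
Runoff: Proposal B is ranked above Proposal E on 17 ballots, Proposal E above Proposal B on 24.

Proposal E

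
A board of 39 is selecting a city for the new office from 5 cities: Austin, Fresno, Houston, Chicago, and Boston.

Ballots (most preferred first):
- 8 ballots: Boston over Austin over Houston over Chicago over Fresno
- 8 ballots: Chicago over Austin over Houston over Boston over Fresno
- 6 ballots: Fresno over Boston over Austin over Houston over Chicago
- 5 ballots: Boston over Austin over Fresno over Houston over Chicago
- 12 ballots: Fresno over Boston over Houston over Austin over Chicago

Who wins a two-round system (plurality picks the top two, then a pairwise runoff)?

Boston

Round 1 first-place votes: Austin 0, Fresno 18, Houston 0, Chicago 8, Boston 13. Fresno and Boston advance.
Runoff: Fresno is ranked above Boston on 18 ballots, Boston above Fresno on 21.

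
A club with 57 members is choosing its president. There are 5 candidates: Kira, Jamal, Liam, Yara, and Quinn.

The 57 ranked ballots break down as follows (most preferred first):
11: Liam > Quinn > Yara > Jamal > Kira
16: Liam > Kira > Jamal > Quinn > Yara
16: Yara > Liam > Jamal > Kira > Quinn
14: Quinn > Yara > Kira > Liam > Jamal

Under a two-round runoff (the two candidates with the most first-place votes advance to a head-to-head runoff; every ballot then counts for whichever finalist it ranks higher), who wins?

Yara

Round 1 first-place votes: Kira 0, Jamal 0, Liam 27, Yara 16, Quinn 14. Liam and Yara advance.
Runoff: Liam is ranked above Yara on 27 ballots, Yara above Liam on 30.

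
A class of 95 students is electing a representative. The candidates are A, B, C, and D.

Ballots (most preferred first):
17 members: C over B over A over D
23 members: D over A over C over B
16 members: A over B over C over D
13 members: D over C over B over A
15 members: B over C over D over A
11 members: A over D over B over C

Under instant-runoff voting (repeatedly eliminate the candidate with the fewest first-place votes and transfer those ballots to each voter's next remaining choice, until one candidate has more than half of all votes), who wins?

Round 1: A 27, B 15, C 17, D 36. B eliminated.
Round 2: A 27, C 32, D 36. A eliminated.
Round 3: C 48, D 47. C has a majority (≥48).

C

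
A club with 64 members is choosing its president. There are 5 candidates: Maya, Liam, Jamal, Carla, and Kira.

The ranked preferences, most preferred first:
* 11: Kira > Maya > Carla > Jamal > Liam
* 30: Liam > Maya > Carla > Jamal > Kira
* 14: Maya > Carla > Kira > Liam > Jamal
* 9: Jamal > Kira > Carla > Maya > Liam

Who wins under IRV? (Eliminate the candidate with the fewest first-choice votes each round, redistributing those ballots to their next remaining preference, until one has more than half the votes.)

Kira

Round 1: Maya 14, Liam 30, Jamal 9, Carla 0, Kira 11. Carla eliminated.
Round 2: Maya 14, Liam 30, Jamal 9, Kira 11. Jamal eliminated.
Round 3: Maya 14, Liam 30, Kira 20. Maya eliminated.
Round 4: Liam 30, Kira 34. Kira has a majority (≥33).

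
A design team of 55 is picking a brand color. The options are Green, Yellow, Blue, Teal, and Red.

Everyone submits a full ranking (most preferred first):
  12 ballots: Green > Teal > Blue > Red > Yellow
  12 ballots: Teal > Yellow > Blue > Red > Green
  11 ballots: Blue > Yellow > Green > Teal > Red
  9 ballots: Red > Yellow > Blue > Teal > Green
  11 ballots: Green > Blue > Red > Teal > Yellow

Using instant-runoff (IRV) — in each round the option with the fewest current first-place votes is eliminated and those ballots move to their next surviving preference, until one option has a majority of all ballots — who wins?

Blue

Round 1: Green 23, Yellow 0, Blue 11, Teal 12, Red 9. Yellow eliminated.
Round 2: Green 23, Blue 11, Teal 12, Red 9. Red eliminated.
Round 3: Green 23, Blue 20, Teal 12. Teal eliminated.
Round 4: Green 23, Blue 32. Blue has a majority (≥28).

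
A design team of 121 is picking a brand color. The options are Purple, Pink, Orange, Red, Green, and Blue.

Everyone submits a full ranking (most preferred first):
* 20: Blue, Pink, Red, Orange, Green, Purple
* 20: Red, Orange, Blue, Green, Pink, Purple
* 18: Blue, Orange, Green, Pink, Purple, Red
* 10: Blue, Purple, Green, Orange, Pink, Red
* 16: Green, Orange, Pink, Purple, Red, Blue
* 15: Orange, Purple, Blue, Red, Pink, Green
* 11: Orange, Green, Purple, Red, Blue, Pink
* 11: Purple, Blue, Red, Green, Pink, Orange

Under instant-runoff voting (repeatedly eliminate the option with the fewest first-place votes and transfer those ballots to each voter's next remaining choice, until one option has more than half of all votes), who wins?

Round 1: Purple 11, Pink 0, Orange 26, Red 20, Green 16, Blue 48. Pink eliminated.
Round 2: Purple 11, Orange 26, Red 20, Green 16, Blue 48. Purple eliminated.
Round 3: Orange 26, Red 20, Green 16, Blue 59. Green eliminated.
Round 4: Orange 42, Red 20, Blue 59. Red eliminated.
Round 5: Orange 62, Blue 59. Orange has a majority (≥61).

Orange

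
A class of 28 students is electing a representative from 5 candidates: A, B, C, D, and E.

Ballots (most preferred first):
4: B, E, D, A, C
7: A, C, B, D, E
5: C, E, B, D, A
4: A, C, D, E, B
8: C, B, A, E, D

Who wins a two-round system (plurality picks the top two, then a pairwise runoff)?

A

Round 1 first-place votes: A 11, B 4, C 13, D 0, E 0. C and A advance.
Runoff: C is ranked above A on 13 ballots, A above C on 15.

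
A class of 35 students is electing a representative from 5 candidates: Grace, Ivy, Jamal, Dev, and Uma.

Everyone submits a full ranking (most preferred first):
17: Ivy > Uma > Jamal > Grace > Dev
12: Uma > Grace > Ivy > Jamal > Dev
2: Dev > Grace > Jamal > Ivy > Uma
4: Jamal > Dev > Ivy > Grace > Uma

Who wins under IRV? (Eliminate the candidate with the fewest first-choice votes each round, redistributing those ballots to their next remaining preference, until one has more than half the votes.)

Ivy

Round 1: Grace 0, Ivy 17, Jamal 4, Dev 2, Uma 12. Grace eliminated.
Round 2: Ivy 17, Jamal 4, Dev 2, Uma 12. Dev eliminated.
Round 3: Ivy 17, Jamal 6, Uma 12. Jamal eliminated.
Round 4: Ivy 23, Uma 12. Ivy has a majority (≥18).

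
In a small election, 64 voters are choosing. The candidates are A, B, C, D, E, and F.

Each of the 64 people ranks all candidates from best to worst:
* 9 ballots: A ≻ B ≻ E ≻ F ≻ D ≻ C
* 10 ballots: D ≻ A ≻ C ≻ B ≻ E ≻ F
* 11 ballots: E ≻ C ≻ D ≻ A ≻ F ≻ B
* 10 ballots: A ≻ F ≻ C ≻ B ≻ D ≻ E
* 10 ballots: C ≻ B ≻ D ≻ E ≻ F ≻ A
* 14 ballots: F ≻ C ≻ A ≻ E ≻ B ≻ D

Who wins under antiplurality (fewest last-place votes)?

Last-place votes: A 10, B 11, C 9, D 14, E 10, F 10.

C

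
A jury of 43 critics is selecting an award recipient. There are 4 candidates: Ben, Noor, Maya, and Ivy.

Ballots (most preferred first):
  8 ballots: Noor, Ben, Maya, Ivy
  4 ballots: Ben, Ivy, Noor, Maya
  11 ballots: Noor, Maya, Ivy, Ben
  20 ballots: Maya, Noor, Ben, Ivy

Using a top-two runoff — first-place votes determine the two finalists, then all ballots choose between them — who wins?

Round 1 first-place votes: Ben 4, Noor 19, Maya 20, Ivy 0. Maya and Noor advance.
Runoff: Maya is ranked above Noor on 20 ballots, Noor above Maya on 23.

Noor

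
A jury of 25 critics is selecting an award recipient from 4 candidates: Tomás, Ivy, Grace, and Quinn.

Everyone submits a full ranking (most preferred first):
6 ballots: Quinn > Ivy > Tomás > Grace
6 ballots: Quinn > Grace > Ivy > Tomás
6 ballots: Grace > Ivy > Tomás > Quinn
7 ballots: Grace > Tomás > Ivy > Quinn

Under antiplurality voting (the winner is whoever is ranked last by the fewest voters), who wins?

Last-place votes: Tomás 6, Ivy 0, Grace 6, Quinn 13.

Ivy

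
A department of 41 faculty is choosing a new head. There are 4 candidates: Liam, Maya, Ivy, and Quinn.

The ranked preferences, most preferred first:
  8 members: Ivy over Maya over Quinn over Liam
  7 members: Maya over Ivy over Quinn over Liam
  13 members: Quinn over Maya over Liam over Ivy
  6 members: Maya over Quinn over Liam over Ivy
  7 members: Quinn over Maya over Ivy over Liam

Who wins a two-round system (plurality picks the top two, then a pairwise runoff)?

Round 1 first-place votes: Liam 0, Maya 13, Ivy 8, Quinn 20. Quinn and Maya advance.
Runoff: Quinn is ranked above Maya on 20 ballots, Maya above Quinn on 21.

Maya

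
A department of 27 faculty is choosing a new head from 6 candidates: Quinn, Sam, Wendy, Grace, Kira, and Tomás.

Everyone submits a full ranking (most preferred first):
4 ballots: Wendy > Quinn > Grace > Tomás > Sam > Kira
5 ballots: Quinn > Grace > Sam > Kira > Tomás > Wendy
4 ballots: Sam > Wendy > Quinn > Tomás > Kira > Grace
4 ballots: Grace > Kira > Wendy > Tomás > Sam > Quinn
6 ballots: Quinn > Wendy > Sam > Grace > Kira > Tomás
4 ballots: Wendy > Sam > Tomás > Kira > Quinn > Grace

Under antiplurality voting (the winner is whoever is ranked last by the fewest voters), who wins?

Sam

Last-place votes: Quinn 4, Sam 0, Wendy 5, Grace 8, Kira 4, Tomás 6.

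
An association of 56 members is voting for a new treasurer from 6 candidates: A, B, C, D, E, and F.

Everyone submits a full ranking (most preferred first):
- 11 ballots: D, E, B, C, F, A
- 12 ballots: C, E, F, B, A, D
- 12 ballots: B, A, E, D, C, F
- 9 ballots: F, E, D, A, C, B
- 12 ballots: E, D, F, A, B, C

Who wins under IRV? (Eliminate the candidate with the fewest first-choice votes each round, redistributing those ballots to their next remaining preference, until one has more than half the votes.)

Round 1: A 0, B 12, C 12, D 11, E 12, F 9. A eliminated.
Round 2: B 12, C 12, D 11, E 12, F 9. F eliminated.
Round 3: B 12, C 12, D 11, E 21. D eliminated.
Round 4: B 12, C 12, E 32. E has a majority (≥29).

E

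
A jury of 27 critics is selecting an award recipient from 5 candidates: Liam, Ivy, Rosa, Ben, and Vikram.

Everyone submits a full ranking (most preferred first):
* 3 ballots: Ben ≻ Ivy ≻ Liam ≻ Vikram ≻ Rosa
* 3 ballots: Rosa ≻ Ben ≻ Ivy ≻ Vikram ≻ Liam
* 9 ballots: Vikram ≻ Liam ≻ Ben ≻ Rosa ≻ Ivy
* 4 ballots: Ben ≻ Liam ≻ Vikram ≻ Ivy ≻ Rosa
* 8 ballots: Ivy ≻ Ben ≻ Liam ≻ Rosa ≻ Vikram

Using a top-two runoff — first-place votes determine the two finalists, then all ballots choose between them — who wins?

Round 1 first-place votes: Liam 0, Ivy 8, Rosa 3, Ben 7, Vikram 9. Vikram and Ivy advance.
Runoff: Vikram is ranked above Ivy on 13 ballots, Ivy above Vikram on 14.

Ivy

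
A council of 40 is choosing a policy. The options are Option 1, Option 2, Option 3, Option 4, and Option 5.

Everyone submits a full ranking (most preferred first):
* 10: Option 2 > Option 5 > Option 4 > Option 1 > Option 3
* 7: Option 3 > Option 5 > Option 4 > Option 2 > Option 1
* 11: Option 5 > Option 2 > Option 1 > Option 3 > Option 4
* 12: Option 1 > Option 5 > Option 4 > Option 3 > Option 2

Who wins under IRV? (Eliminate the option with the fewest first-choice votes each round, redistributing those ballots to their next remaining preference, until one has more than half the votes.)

Option 5

Round 1: Option 1 12, Option 2 10, Option 3 7, Option 4 0, Option 5 11. Option 4 eliminated.
Round 2: Option 1 12, Option 2 10, Option 3 7, Option 5 11. Option 3 eliminated.
Round 3: Option 1 12, Option 2 10, Option 5 18. Option 2 eliminated.
Round 4: Option 1 12, Option 5 28. Option 5 has a majority (≥21).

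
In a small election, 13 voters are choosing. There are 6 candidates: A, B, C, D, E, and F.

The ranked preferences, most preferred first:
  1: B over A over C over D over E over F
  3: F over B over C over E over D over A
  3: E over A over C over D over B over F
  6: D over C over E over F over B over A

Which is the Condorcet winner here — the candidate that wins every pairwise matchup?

C

C vs A: 9–4
C vs B: 9–4
C vs D: 7–6
C vs E: 10–3
C vs F: 10–3
C beats every other candidate.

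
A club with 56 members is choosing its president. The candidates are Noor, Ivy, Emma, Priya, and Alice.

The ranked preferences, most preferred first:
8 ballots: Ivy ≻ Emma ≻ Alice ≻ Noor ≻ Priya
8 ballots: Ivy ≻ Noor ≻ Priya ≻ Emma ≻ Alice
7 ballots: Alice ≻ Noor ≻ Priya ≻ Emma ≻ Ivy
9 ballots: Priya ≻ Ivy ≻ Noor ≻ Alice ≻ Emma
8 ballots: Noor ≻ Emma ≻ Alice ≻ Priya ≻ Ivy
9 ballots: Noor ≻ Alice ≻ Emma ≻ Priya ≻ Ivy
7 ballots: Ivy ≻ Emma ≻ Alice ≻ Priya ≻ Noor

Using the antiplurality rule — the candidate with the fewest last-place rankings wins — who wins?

Noor

Last-place votes: Noor 7, Ivy 24, Emma 9, Priya 8, Alice 8.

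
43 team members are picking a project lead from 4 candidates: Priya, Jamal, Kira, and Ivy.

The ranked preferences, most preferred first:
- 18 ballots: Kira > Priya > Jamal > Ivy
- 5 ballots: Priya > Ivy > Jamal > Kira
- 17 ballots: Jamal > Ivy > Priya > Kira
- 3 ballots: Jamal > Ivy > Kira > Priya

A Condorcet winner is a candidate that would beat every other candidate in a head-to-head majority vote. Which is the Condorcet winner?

Priya

Priya vs Jamal: 23–20
Priya vs Kira: 22–21
Priya vs Ivy: 23–20
Priya beats every other candidate.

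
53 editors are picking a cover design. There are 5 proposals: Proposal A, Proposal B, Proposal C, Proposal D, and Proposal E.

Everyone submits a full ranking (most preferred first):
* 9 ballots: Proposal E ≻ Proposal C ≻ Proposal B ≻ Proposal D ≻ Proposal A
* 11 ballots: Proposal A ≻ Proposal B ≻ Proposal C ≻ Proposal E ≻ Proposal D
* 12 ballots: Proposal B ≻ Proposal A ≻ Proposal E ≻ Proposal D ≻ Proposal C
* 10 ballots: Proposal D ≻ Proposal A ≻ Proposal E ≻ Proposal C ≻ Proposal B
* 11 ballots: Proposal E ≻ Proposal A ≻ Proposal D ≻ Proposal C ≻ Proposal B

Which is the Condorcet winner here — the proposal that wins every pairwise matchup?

Proposal A

Proposal A vs Proposal B: 32–21
Proposal A vs Proposal C: 44–9
Proposal A vs Proposal D: 34–19
Proposal A vs Proposal E: 33–20
Proposal A beats every other proposal.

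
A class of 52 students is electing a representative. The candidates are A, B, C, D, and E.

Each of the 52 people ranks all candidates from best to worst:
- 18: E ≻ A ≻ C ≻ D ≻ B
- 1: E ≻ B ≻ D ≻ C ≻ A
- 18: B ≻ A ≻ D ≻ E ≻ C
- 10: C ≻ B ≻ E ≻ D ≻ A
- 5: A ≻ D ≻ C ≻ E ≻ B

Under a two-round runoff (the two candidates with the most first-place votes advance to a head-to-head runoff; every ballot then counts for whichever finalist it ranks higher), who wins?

Round 1 first-place votes: A 5, B 18, C 10, D 0, E 19. E and B advance.
Runoff: E is ranked above B on 24 ballots, B above E on 28.

B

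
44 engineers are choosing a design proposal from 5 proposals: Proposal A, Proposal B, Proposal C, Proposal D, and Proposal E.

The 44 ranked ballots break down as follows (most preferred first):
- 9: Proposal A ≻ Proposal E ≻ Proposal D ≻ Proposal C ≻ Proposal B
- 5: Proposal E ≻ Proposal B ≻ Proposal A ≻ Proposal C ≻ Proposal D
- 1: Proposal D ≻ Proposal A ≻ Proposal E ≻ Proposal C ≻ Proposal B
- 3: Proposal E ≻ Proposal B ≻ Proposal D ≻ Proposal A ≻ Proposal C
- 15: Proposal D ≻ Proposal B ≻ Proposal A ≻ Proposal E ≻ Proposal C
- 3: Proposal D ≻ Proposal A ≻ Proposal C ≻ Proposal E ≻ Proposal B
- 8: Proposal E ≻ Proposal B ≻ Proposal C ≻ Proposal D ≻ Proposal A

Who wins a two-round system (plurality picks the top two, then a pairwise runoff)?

Proposal E

Round 1 first-place votes: Proposal A 9, Proposal B 0, Proposal C 0, Proposal D 19, Proposal E 16. Proposal D and Proposal E advance.
Runoff: Proposal D is ranked above Proposal E on 19 ballots, Proposal E above Proposal D on 25.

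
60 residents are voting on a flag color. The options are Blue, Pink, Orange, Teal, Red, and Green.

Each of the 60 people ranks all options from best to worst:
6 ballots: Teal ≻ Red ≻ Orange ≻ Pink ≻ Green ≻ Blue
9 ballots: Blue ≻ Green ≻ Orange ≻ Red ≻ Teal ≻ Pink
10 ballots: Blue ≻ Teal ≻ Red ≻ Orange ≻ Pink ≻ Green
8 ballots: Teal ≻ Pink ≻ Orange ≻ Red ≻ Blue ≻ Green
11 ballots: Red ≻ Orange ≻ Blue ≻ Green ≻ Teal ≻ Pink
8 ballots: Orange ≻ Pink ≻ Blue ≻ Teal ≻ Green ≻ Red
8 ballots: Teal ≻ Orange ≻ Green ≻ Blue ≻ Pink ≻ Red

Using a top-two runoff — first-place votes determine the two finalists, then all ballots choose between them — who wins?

Round 1 first-place votes: Blue 19, Pink 0, Orange 8, Teal 22, Red 11, Green 0. Teal and Blue advance.
Runoff: Teal is ranked above Blue on 22 ballots, Blue above Teal on 38.

Blue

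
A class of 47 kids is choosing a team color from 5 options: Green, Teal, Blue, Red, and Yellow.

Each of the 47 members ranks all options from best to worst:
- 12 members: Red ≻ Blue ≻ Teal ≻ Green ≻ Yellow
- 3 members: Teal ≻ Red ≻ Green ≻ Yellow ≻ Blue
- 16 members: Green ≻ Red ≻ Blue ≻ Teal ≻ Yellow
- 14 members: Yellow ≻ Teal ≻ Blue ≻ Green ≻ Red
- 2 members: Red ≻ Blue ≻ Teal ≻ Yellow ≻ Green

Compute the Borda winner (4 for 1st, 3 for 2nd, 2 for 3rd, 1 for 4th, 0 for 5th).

Red

Green: 12×1 + 3×2 + 16×4 + 14×1 + 2×0 = 96
Teal: 12×2 + 3×4 + 16×1 + 14×3 + 2×2 = 98
Blue: 12×3 + 3×0 + 16×2 + 14×2 + 2×3 = 102
Red: 12×4 + 3×3 + 16×3 + 14×0 + 2×4 = 113
Yellow: 12×0 + 3×1 + 16×0 + 14×4 + 2×1 = 61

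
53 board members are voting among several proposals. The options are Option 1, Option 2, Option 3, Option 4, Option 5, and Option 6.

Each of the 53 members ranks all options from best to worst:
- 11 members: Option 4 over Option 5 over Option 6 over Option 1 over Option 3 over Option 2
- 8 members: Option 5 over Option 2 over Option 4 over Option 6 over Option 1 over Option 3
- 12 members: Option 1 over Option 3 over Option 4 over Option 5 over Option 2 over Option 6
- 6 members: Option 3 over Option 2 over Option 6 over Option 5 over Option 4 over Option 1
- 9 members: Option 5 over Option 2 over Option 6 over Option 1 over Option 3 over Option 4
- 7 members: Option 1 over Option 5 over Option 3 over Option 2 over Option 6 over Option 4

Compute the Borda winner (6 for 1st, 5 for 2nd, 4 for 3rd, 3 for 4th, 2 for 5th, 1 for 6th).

Option 1: 11×3 + 8×2 + 12×6 + 6×1 + 9×3 + 7×6 = 196
Option 2: 11×1 + 8×5 + 12×2 + 6×5 + 9×5 + 7×3 = 171
Option 3: 11×2 + 8×1 + 12×5 + 6×6 + 9×2 + 7×4 = 172
Option 4: 11×6 + 8×4 + 12×4 + 6×2 + 9×1 + 7×1 = 174
Option 5: 11×5 + 8×6 + 12×3 + 6×3 + 9×6 + 7×5 = 246
Option 6: 11×4 + 8×3 + 12×1 + 6×4 + 9×4 + 7×2 = 154

Option 5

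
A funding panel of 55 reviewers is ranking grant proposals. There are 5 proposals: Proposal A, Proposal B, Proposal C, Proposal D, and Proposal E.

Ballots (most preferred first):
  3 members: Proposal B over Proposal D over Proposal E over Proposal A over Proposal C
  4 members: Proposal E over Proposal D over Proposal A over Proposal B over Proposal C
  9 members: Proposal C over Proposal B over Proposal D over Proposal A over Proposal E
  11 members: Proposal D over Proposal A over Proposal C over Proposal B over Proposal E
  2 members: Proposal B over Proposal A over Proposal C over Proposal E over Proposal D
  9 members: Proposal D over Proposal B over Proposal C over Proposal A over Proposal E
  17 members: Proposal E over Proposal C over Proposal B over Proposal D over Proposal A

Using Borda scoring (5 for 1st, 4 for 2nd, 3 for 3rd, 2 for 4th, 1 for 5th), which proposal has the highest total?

Proposal D

Proposal A: 3×2 + 4×3 + 9×2 + 11×4 + 2×4 + 9×2 + 17×1 = 123
Proposal B: 3×5 + 4×2 + 9×4 + 11×2 + 2×5 + 9×4 + 17×3 = 178
Proposal C: 3×1 + 4×1 + 9×5 + 11×3 + 2×3 + 9×3 + 17×4 = 186
Proposal D: 3×4 + 4×4 + 9×3 + 11×5 + 2×1 + 9×5 + 17×2 = 191
Proposal E: 3×3 + 4×5 + 9×1 + 11×1 + 2×2 + 9×1 + 17×5 = 147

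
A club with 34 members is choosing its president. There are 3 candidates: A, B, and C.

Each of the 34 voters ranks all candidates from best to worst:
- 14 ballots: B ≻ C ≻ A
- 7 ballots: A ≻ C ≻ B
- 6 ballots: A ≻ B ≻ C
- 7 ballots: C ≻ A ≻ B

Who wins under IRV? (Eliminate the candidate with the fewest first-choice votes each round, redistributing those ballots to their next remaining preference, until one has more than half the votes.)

Round 1: A 13, B 14, C 7. C eliminated.
Round 2: A 20, B 14. A has a majority (≥18).

A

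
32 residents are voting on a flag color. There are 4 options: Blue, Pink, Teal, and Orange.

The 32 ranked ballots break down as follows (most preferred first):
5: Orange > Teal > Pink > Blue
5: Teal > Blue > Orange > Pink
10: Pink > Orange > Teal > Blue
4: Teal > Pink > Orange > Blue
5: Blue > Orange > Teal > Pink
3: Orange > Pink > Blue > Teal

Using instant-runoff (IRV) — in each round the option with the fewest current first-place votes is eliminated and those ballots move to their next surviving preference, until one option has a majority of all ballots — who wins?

Round 1: Blue 5, Pink 10, Teal 9, Orange 8. Blue eliminated.
Round 2: Pink 10, Teal 9, Orange 13. Teal eliminated.
Round 3: Pink 14, Orange 18. Orange has a majority (≥17).

Orange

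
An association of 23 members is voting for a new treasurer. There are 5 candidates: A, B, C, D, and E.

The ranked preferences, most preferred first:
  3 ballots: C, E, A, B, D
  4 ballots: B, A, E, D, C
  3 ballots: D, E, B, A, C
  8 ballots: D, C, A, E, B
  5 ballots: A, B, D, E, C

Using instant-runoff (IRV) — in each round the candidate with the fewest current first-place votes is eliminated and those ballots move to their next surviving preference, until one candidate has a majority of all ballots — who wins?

Round 1: A 5, B 4, C 3, D 11, E 0. E eliminated.
Round 2: A 5, B 4, C 3, D 11. C eliminated.
Round 3: A 8, B 4, D 11. B eliminated.
Round 4: A 12, D 11. A has a majority (≥12).

A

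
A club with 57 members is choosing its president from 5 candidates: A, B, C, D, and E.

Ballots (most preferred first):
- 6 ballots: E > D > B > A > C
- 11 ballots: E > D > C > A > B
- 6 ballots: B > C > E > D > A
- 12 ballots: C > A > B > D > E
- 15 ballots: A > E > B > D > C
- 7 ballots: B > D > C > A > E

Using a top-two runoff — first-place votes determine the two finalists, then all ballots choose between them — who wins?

A

Round 1 first-place votes: A 15, B 13, C 12, D 0, E 17. E and A advance.
Runoff: E is ranked above A on 23 ballots, A above E on 34.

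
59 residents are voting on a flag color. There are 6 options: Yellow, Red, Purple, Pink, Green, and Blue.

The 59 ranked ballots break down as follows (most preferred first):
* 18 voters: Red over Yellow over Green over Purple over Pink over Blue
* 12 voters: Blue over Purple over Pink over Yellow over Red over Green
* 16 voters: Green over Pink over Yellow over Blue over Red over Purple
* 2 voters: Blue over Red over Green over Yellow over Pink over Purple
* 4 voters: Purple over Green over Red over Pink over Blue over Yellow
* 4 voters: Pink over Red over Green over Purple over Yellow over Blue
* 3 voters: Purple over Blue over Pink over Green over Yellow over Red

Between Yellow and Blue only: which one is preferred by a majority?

Yellow is ranked above Blue on 38 ballots; Blue above Yellow on 21.

Yellow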